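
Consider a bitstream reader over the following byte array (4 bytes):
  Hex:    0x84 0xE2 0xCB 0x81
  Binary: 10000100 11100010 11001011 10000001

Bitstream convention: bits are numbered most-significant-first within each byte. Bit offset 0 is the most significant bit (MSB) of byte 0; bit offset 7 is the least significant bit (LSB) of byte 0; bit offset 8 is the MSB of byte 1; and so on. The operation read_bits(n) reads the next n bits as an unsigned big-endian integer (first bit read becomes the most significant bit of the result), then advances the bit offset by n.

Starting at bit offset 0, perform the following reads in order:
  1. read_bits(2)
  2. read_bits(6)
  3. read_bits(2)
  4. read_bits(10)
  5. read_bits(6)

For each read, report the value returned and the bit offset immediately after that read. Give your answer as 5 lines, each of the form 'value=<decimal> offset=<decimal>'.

Answer: value=2 offset=2
value=4 offset=8
value=3 offset=10
value=556 offset=20
value=46 offset=26

Derivation:
Read 1: bits[0:2] width=2 -> value=2 (bin 10); offset now 2 = byte 0 bit 2; 30 bits remain
Read 2: bits[2:8] width=6 -> value=4 (bin 000100); offset now 8 = byte 1 bit 0; 24 bits remain
Read 3: bits[8:10] width=2 -> value=3 (bin 11); offset now 10 = byte 1 bit 2; 22 bits remain
Read 4: bits[10:20] width=10 -> value=556 (bin 1000101100); offset now 20 = byte 2 bit 4; 12 bits remain
Read 5: bits[20:26] width=6 -> value=46 (bin 101110); offset now 26 = byte 3 bit 2; 6 bits remain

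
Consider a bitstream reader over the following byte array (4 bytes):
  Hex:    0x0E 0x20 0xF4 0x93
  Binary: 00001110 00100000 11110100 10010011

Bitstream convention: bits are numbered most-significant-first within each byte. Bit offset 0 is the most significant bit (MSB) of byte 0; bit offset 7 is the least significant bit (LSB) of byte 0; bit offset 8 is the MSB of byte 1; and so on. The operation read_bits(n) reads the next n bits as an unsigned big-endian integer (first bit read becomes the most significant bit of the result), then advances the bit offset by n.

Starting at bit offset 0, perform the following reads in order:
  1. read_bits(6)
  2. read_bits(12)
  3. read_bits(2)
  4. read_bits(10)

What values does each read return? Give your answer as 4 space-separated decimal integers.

Answer: 3 2179 3 292

Derivation:
Read 1: bits[0:6] width=6 -> value=3 (bin 000011); offset now 6 = byte 0 bit 6; 26 bits remain
Read 2: bits[6:18] width=12 -> value=2179 (bin 100010000011); offset now 18 = byte 2 bit 2; 14 bits remain
Read 3: bits[18:20] width=2 -> value=3 (bin 11); offset now 20 = byte 2 bit 4; 12 bits remain
Read 4: bits[20:30] width=10 -> value=292 (bin 0100100100); offset now 30 = byte 3 bit 6; 2 bits remain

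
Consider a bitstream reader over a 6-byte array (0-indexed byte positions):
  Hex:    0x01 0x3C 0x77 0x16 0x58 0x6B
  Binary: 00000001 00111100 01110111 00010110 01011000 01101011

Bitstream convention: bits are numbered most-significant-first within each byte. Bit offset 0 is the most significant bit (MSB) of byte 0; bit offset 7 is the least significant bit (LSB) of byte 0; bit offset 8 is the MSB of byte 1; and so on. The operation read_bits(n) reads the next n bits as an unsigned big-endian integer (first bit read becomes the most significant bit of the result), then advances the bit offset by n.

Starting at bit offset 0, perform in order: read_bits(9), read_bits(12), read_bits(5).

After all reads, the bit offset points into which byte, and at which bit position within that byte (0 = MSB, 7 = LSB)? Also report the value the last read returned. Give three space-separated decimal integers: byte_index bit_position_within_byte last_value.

Read 1: bits[0:9] width=9 -> value=2 (bin 000000010); offset now 9 = byte 1 bit 1; 39 bits remain
Read 2: bits[9:21] width=12 -> value=1934 (bin 011110001110); offset now 21 = byte 2 bit 5; 27 bits remain
Read 3: bits[21:26] width=5 -> value=28 (bin 11100); offset now 26 = byte 3 bit 2; 22 bits remain

Answer: 3 2 28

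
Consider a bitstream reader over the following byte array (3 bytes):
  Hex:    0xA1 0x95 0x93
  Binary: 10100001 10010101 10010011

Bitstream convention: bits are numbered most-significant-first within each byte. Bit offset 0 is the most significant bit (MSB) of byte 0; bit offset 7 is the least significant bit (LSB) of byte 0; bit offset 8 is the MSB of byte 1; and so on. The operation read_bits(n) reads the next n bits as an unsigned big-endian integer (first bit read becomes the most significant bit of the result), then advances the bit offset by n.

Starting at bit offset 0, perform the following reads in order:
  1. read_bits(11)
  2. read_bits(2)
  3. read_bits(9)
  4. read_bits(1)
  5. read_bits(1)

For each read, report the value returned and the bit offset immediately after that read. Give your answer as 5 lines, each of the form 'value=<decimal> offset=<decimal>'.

Answer: value=1292 offset=11
value=2 offset=13
value=356 offset=22
value=1 offset=23
value=1 offset=24

Derivation:
Read 1: bits[0:11] width=11 -> value=1292 (bin 10100001100); offset now 11 = byte 1 bit 3; 13 bits remain
Read 2: bits[11:13] width=2 -> value=2 (bin 10); offset now 13 = byte 1 bit 5; 11 bits remain
Read 3: bits[13:22] width=9 -> value=356 (bin 101100100); offset now 22 = byte 2 bit 6; 2 bits remain
Read 4: bits[22:23] width=1 -> value=1 (bin 1); offset now 23 = byte 2 bit 7; 1 bits remain
Read 5: bits[23:24] width=1 -> value=1 (bin 1); offset now 24 = byte 3 bit 0; 0 bits remain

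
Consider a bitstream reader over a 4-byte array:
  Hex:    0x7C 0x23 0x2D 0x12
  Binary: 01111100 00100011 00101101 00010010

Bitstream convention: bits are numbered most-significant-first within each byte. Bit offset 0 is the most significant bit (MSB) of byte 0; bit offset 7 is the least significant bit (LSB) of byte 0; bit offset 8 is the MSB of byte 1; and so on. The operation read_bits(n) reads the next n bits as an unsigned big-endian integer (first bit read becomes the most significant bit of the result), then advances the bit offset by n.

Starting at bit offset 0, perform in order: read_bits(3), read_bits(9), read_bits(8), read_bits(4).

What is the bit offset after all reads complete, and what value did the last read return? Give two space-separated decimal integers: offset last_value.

Read 1: bits[0:3] width=3 -> value=3 (bin 011); offset now 3 = byte 0 bit 3; 29 bits remain
Read 2: bits[3:12] width=9 -> value=450 (bin 111000010); offset now 12 = byte 1 bit 4; 20 bits remain
Read 3: bits[12:20] width=8 -> value=50 (bin 00110010); offset now 20 = byte 2 bit 4; 12 bits remain
Read 4: bits[20:24] width=4 -> value=13 (bin 1101); offset now 24 = byte 3 bit 0; 8 bits remain

Answer: 24 13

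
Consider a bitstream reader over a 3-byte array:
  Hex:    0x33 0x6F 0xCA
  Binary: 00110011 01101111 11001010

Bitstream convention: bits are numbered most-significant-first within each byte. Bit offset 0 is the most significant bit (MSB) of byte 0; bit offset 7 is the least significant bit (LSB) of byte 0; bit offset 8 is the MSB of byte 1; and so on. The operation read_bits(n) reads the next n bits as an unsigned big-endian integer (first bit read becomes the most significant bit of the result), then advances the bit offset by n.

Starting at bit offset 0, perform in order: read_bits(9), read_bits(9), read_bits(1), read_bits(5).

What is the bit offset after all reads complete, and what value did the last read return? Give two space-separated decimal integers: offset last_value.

Answer: 24 10

Derivation:
Read 1: bits[0:9] width=9 -> value=102 (bin 001100110); offset now 9 = byte 1 bit 1; 15 bits remain
Read 2: bits[9:18] width=9 -> value=447 (bin 110111111); offset now 18 = byte 2 bit 2; 6 bits remain
Read 3: bits[18:19] width=1 -> value=0 (bin 0); offset now 19 = byte 2 bit 3; 5 bits remain
Read 4: bits[19:24] width=5 -> value=10 (bin 01010); offset now 24 = byte 3 bit 0; 0 bits remain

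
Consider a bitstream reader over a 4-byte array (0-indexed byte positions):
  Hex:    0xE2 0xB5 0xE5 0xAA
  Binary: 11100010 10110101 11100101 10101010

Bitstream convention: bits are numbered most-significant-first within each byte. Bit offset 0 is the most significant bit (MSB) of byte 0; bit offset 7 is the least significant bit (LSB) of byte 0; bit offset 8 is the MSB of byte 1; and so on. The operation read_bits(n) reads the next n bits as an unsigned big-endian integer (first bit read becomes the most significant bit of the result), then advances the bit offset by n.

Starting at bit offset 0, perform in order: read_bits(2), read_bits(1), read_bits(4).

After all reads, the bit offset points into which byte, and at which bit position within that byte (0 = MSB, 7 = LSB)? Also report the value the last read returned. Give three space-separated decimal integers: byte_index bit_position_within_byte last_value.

Read 1: bits[0:2] width=2 -> value=3 (bin 11); offset now 2 = byte 0 bit 2; 30 bits remain
Read 2: bits[2:3] width=1 -> value=1 (bin 1); offset now 3 = byte 0 bit 3; 29 bits remain
Read 3: bits[3:7] width=4 -> value=1 (bin 0001); offset now 7 = byte 0 bit 7; 25 bits remain

Answer: 0 7 1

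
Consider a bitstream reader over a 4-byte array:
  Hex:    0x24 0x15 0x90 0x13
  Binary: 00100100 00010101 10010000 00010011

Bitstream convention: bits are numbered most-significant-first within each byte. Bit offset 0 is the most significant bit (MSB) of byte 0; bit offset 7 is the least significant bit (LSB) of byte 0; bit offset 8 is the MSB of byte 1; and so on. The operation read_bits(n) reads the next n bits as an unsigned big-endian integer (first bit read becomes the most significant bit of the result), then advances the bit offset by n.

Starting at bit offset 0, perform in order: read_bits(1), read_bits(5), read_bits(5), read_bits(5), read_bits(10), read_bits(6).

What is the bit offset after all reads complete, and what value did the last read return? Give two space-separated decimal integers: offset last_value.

Answer: 32 19

Derivation:
Read 1: bits[0:1] width=1 -> value=0 (bin 0); offset now 1 = byte 0 bit 1; 31 bits remain
Read 2: bits[1:6] width=5 -> value=9 (bin 01001); offset now 6 = byte 0 bit 6; 26 bits remain
Read 3: bits[6:11] width=5 -> value=0 (bin 00000); offset now 11 = byte 1 bit 3; 21 bits remain
Read 4: bits[11:16] width=5 -> value=21 (bin 10101); offset now 16 = byte 2 bit 0; 16 bits remain
Read 5: bits[16:26] width=10 -> value=576 (bin 1001000000); offset now 26 = byte 3 bit 2; 6 bits remain
Read 6: bits[26:32] width=6 -> value=19 (bin 010011); offset now 32 = byte 4 bit 0; 0 bits remain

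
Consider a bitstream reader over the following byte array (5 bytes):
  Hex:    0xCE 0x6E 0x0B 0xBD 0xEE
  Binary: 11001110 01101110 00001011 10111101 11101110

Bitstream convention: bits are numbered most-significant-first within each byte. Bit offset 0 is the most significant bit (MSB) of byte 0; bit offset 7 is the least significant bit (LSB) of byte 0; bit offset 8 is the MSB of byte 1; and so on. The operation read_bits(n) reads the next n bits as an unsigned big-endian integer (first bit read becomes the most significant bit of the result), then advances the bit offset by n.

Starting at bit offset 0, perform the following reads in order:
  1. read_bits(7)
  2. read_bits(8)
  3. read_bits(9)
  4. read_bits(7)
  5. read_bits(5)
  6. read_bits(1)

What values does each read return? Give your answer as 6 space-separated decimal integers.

Answer: 103 55 11 94 30 1

Derivation:
Read 1: bits[0:7] width=7 -> value=103 (bin 1100111); offset now 7 = byte 0 bit 7; 33 bits remain
Read 2: bits[7:15] width=8 -> value=55 (bin 00110111); offset now 15 = byte 1 bit 7; 25 bits remain
Read 3: bits[15:24] width=9 -> value=11 (bin 000001011); offset now 24 = byte 3 bit 0; 16 bits remain
Read 4: bits[24:31] width=7 -> value=94 (bin 1011110); offset now 31 = byte 3 bit 7; 9 bits remain
Read 5: bits[31:36] width=5 -> value=30 (bin 11110); offset now 36 = byte 4 bit 4; 4 bits remain
Read 6: bits[36:37] width=1 -> value=1 (bin 1); offset now 37 = byte 4 bit 5; 3 bits remain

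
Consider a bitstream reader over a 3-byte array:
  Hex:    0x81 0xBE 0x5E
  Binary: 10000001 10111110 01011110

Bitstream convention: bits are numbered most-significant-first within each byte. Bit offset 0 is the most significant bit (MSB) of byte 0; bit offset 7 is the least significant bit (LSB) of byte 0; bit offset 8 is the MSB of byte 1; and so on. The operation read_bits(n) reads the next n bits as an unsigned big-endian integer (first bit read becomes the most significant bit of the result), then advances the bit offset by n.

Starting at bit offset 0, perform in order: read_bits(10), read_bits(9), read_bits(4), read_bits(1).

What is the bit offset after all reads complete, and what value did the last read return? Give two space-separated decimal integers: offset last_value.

Answer: 24 0

Derivation:
Read 1: bits[0:10] width=10 -> value=518 (bin 1000000110); offset now 10 = byte 1 bit 2; 14 bits remain
Read 2: bits[10:19] width=9 -> value=498 (bin 111110010); offset now 19 = byte 2 bit 3; 5 bits remain
Read 3: bits[19:23] width=4 -> value=15 (bin 1111); offset now 23 = byte 2 bit 7; 1 bits remain
Read 4: bits[23:24] width=1 -> value=0 (bin 0); offset now 24 = byte 3 bit 0; 0 bits remain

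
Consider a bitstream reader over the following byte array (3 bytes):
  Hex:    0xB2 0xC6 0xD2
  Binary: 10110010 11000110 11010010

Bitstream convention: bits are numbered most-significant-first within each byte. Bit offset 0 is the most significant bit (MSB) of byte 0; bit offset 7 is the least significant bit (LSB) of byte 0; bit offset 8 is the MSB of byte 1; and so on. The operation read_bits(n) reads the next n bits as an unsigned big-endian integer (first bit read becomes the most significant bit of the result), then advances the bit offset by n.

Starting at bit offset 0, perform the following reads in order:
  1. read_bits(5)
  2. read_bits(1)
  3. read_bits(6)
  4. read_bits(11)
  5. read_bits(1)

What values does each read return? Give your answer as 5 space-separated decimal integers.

Answer: 22 0 44 873 0

Derivation:
Read 1: bits[0:5] width=5 -> value=22 (bin 10110); offset now 5 = byte 0 bit 5; 19 bits remain
Read 2: bits[5:6] width=1 -> value=0 (bin 0); offset now 6 = byte 0 bit 6; 18 bits remain
Read 3: bits[6:12] width=6 -> value=44 (bin 101100); offset now 12 = byte 1 bit 4; 12 bits remain
Read 4: bits[12:23] width=11 -> value=873 (bin 01101101001); offset now 23 = byte 2 bit 7; 1 bits remain
Read 5: bits[23:24] width=1 -> value=0 (bin 0); offset now 24 = byte 3 bit 0; 0 bits remain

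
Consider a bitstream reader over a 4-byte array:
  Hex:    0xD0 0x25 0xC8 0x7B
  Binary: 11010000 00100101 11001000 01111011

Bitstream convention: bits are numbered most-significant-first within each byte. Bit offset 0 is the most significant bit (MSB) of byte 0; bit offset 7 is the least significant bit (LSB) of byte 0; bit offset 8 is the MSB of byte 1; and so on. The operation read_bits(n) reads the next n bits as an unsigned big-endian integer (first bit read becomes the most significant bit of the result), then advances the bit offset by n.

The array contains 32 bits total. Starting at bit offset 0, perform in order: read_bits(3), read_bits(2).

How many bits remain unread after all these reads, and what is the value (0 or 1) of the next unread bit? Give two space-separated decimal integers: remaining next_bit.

Answer: 27 0

Derivation:
Read 1: bits[0:3] width=3 -> value=6 (bin 110); offset now 3 = byte 0 bit 3; 29 bits remain
Read 2: bits[3:5] width=2 -> value=2 (bin 10); offset now 5 = byte 0 bit 5; 27 bits remain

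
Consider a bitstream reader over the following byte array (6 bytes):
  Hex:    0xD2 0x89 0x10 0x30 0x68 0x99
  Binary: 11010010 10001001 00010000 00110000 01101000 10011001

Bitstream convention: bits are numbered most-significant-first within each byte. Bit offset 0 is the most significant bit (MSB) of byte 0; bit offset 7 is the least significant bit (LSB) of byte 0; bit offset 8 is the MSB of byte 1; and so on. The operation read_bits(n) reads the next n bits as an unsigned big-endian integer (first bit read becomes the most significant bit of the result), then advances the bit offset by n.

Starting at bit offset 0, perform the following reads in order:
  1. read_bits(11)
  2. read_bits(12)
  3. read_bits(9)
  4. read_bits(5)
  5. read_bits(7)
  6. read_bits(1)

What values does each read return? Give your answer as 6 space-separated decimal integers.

Answer: 1684 1160 48 13 9 1

Derivation:
Read 1: bits[0:11] width=11 -> value=1684 (bin 11010010100); offset now 11 = byte 1 bit 3; 37 bits remain
Read 2: bits[11:23] width=12 -> value=1160 (bin 010010001000); offset now 23 = byte 2 bit 7; 25 bits remain
Read 3: bits[23:32] width=9 -> value=48 (bin 000110000); offset now 32 = byte 4 bit 0; 16 bits remain
Read 4: bits[32:37] width=5 -> value=13 (bin 01101); offset now 37 = byte 4 bit 5; 11 bits remain
Read 5: bits[37:44] width=7 -> value=9 (bin 0001001); offset now 44 = byte 5 bit 4; 4 bits remain
Read 6: bits[44:45] width=1 -> value=1 (bin 1); offset now 45 = byte 5 bit 5; 3 bits remain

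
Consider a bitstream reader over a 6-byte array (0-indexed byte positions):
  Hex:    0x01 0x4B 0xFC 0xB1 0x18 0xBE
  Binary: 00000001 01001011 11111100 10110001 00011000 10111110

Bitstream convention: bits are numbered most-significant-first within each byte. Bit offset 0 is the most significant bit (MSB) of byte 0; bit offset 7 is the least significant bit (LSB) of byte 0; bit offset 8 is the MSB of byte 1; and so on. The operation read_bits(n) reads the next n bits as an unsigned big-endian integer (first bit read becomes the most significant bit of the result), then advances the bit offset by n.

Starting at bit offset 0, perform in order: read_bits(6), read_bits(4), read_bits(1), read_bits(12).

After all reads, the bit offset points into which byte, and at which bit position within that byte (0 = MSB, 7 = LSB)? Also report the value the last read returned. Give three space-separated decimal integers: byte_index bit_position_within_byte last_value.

Answer: 2 7 1534

Derivation:
Read 1: bits[0:6] width=6 -> value=0 (bin 000000); offset now 6 = byte 0 bit 6; 42 bits remain
Read 2: bits[6:10] width=4 -> value=5 (bin 0101); offset now 10 = byte 1 bit 2; 38 bits remain
Read 3: bits[10:11] width=1 -> value=0 (bin 0); offset now 11 = byte 1 bit 3; 37 bits remain
Read 4: bits[11:23] width=12 -> value=1534 (bin 010111111110); offset now 23 = byte 2 bit 7; 25 bits remain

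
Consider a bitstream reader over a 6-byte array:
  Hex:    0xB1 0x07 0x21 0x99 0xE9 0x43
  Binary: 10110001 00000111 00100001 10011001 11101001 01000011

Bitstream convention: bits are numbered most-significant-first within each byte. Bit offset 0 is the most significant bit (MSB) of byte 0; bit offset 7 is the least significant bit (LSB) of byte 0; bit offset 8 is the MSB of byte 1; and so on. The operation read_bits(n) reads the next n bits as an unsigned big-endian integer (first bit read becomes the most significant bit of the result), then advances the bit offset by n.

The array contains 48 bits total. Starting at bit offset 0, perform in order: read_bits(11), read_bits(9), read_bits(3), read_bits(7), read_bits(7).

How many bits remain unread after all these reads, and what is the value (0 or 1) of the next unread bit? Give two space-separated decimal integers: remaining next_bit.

Read 1: bits[0:11] width=11 -> value=1416 (bin 10110001000); offset now 11 = byte 1 bit 3; 37 bits remain
Read 2: bits[11:20] width=9 -> value=114 (bin 001110010); offset now 20 = byte 2 bit 4; 28 bits remain
Read 3: bits[20:23] width=3 -> value=0 (bin 000); offset now 23 = byte 2 bit 7; 25 bits remain
Read 4: bits[23:30] width=7 -> value=102 (bin 1100110); offset now 30 = byte 3 bit 6; 18 bits remain
Read 5: bits[30:37] width=7 -> value=61 (bin 0111101); offset now 37 = byte 4 bit 5; 11 bits remain

Answer: 11 0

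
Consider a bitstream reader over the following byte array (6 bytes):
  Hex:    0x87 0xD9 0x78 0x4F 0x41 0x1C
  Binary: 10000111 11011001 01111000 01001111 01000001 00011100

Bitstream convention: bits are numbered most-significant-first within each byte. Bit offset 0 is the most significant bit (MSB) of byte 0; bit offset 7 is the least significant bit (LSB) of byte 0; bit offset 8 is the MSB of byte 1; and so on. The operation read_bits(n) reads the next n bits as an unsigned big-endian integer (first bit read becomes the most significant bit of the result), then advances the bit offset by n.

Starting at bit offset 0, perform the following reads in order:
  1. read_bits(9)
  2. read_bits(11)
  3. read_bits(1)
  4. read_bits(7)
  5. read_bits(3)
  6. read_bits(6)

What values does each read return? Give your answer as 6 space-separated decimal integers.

Answer: 271 1431 1 4 7 40

Derivation:
Read 1: bits[0:9] width=9 -> value=271 (bin 100001111); offset now 9 = byte 1 bit 1; 39 bits remain
Read 2: bits[9:20] width=11 -> value=1431 (bin 10110010111); offset now 20 = byte 2 bit 4; 28 bits remain
Read 3: bits[20:21] width=1 -> value=1 (bin 1); offset now 21 = byte 2 bit 5; 27 bits remain
Read 4: bits[21:28] width=7 -> value=4 (bin 0000100); offset now 28 = byte 3 bit 4; 20 bits remain
Read 5: bits[28:31] width=3 -> value=7 (bin 111); offset now 31 = byte 3 bit 7; 17 bits remain
Read 6: bits[31:37] width=6 -> value=40 (bin 101000); offset now 37 = byte 4 bit 5; 11 bits remain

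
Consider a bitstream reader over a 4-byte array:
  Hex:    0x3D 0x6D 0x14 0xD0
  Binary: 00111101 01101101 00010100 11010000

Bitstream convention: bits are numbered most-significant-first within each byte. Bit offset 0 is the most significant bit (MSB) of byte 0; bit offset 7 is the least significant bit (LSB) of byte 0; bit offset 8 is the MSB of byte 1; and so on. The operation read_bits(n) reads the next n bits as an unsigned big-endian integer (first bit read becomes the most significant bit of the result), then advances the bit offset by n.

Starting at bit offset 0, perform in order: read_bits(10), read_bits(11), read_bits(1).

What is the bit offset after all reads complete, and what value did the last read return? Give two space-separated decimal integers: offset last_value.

Answer: 22 1

Derivation:
Read 1: bits[0:10] width=10 -> value=245 (bin 0011110101); offset now 10 = byte 1 bit 2; 22 bits remain
Read 2: bits[10:21] width=11 -> value=1442 (bin 10110100010); offset now 21 = byte 2 bit 5; 11 bits remain
Read 3: bits[21:22] width=1 -> value=1 (bin 1); offset now 22 = byte 2 bit 6; 10 bits remain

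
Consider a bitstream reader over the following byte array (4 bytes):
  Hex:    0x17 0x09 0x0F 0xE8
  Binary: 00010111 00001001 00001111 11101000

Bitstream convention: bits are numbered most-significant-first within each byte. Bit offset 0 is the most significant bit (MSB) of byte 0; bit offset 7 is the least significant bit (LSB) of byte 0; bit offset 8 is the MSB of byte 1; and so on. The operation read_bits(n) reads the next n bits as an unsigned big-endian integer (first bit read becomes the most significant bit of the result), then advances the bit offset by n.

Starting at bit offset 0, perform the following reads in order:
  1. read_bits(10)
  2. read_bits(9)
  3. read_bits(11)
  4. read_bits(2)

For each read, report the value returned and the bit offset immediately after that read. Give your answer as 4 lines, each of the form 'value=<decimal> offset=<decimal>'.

Answer: value=92 offset=10
value=72 offset=19
value=1018 offset=30
value=0 offset=32

Derivation:
Read 1: bits[0:10] width=10 -> value=92 (bin 0001011100); offset now 10 = byte 1 bit 2; 22 bits remain
Read 2: bits[10:19] width=9 -> value=72 (bin 001001000); offset now 19 = byte 2 bit 3; 13 bits remain
Read 3: bits[19:30] width=11 -> value=1018 (bin 01111111010); offset now 30 = byte 3 bit 6; 2 bits remain
Read 4: bits[30:32] width=2 -> value=0 (bin 00); offset now 32 = byte 4 bit 0; 0 bits remain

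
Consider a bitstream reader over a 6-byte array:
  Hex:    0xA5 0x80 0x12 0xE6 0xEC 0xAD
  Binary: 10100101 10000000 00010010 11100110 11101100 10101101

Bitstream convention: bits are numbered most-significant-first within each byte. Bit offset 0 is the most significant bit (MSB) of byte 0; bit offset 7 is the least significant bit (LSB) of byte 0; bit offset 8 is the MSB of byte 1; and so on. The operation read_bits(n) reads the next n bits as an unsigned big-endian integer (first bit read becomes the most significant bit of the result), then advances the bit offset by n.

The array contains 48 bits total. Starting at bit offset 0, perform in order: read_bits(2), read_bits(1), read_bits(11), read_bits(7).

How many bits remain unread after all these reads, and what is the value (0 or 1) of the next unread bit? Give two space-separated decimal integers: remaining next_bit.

Answer: 27 0

Derivation:
Read 1: bits[0:2] width=2 -> value=2 (bin 10); offset now 2 = byte 0 bit 2; 46 bits remain
Read 2: bits[2:3] width=1 -> value=1 (bin 1); offset now 3 = byte 0 bit 3; 45 bits remain
Read 3: bits[3:14] width=11 -> value=352 (bin 00101100000); offset now 14 = byte 1 bit 6; 34 bits remain
Read 4: bits[14:21] width=7 -> value=2 (bin 0000010); offset now 21 = byte 2 bit 5; 27 bits remain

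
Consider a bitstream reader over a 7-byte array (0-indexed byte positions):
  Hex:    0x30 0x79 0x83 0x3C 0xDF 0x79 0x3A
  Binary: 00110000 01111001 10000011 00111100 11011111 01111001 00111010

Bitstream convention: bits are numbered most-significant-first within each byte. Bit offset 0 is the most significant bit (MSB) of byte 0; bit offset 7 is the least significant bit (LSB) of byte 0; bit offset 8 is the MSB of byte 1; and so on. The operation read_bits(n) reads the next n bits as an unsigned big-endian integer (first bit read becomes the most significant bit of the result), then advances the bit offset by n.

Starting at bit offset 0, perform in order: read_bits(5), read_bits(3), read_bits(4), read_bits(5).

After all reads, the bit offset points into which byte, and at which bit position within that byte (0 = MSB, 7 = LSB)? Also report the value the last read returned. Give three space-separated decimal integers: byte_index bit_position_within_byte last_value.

Answer: 2 1 19

Derivation:
Read 1: bits[0:5] width=5 -> value=6 (bin 00110); offset now 5 = byte 0 bit 5; 51 bits remain
Read 2: bits[5:8] width=3 -> value=0 (bin 000); offset now 8 = byte 1 bit 0; 48 bits remain
Read 3: bits[8:12] width=4 -> value=7 (bin 0111); offset now 12 = byte 1 bit 4; 44 bits remain
Read 4: bits[12:17] width=5 -> value=19 (bin 10011); offset now 17 = byte 2 bit 1; 39 bits remain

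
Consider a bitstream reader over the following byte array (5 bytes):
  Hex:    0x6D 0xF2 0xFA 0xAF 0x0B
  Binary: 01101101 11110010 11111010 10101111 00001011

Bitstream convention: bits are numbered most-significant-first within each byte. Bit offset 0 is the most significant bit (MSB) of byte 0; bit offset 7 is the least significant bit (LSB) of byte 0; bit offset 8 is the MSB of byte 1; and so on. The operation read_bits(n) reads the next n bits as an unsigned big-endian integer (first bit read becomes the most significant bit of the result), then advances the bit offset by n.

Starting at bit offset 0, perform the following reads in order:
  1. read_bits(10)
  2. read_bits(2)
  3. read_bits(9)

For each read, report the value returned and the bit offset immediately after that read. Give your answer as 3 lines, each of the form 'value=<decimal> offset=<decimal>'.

Read 1: bits[0:10] width=10 -> value=439 (bin 0110110111); offset now 10 = byte 1 bit 2; 30 bits remain
Read 2: bits[10:12] width=2 -> value=3 (bin 11); offset now 12 = byte 1 bit 4; 28 bits remain
Read 3: bits[12:21] width=9 -> value=95 (bin 001011111); offset now 21 = byte 2 bit 5; 19 bits remain

Answer: value=439 offset=10
value=3 offset=12
value=95 offset=21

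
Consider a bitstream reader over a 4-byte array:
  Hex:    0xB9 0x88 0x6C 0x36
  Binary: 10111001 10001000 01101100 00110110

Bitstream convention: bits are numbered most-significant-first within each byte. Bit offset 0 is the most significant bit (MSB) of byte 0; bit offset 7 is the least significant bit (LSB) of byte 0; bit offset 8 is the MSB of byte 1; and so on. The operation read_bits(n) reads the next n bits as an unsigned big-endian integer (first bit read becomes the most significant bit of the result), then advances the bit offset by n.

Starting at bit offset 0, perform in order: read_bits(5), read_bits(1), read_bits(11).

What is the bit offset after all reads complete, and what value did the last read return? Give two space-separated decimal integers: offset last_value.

Read 1: bits[0:5] width=5 -> value=23 (bin 10111); offset now 5 = byte 0 bit 5; 27 bits remain
Read 2: bits[5:6] width=1 -> value=0 (bin 0); offset now 6 = byte 0 bit 6; 26 bits remain
Read 3: bits[6:17] width=11 -> value=784 (bin 01100010000); offset now 17 = byte 2 bit 1; 15 bits remain

Answer: 17 784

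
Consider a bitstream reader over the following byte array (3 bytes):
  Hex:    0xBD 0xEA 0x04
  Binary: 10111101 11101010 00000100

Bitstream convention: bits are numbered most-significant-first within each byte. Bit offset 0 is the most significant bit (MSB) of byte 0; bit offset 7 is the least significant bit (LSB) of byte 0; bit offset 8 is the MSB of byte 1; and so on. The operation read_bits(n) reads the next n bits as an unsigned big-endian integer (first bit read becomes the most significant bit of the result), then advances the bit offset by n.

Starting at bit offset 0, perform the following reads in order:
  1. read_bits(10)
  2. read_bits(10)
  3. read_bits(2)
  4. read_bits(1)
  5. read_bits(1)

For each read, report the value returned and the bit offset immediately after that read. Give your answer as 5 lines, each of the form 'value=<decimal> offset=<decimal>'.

Answer: value=759 offset=10
value=672 offset=20
value=1 offset=22
value=0 offset=23
value=0 offset=24

Derivation:
Read 1: bits[0:10] width=10 -> value=759 (bin 1011110111); offset now 10 = byte 1 bit 2; 14 bits remain
Read 2: bits[10:20] width=10 -> value=672 (bin 1010100000); offset now 20 = byte 2 bit 4; 4 bits remain
Read 3: bits[20:22] width=2 -> value=1 (bin 01); offset now 22 = byte 2 bit 6; 2 bits remain
Read 4: bits[22:23] width=1 -> value=0 (bin 0); offset now 23 = byte 2 bit 7; 1 bits remain
Read 5: bits[23:24] width=1 -> value=0 (bin 0); offset now 24 = byte 3 bit 0; 0 bits remain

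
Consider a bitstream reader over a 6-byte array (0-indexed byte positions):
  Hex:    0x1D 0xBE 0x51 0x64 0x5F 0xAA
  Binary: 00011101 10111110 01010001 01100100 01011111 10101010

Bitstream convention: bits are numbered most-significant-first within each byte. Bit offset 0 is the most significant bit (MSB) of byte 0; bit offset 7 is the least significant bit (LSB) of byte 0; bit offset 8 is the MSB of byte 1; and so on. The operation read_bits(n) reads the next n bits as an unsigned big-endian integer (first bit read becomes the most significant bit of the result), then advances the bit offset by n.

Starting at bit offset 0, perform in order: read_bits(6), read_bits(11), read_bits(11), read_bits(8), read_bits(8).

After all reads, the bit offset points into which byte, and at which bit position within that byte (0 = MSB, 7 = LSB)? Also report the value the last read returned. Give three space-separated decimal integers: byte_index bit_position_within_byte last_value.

Read 1: bits[0:6] width=6 -> value=7 (bin 000111); offset now 6 = byte 0 bit 6; 42 bits remain
Read 2: bits[6:17] width=11 -> value=892 (bin 01101111100); offset now 17 = byte 2 bit 1; 31 bits remain
Read 3: bits[17:28] width=11 -> value=1302 (bin 10100010110); offset now 28 = byte 3 bit 4; 20 bits remain
Read 4: bits[28:36] width=8 -> value=69 (bin 01000101); offset now 36 = byte 4 bit 4; 12 bits remain
Read 5: bits[36:44] width=8 -> value=250 (bin 11111010); offset now 44 = byte 5 bit 4; 4 bits remain

Answer: 5 4 250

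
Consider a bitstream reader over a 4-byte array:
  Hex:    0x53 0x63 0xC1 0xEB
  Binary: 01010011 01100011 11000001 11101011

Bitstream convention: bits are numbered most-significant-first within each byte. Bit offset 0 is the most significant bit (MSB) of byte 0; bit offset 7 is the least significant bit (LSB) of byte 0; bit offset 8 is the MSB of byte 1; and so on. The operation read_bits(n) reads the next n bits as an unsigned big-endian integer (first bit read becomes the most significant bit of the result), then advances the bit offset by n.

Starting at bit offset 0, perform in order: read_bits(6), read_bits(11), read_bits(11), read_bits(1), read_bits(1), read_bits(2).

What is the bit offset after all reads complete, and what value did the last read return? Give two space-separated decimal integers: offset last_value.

Answer: 32 3

Derivation:
Read 1: bits[0:6] width=6 -> value=20 (bin 010100); offset now 6 = byte 0 bit 6; 26 bits remain
Read 2: bits[6:17] width=11 -> value=1735 (bin 11011000111); offset now 17 = byte 2 bit 1; 15 bits remain
Read 3: bits[17:28] width=11 -> value=1054 (bin 10000011110); offset now 28 = byte 3 bit 4; 4 bits remain
Read 4: bits[28:29] width=1 -> value=1 (bin 1); offset now 29 = byte 3 bit 5; 3 bits remain
Read 5: bits[29:30] width=1 -> value=0 (bin 0); offset now 30 = byte 3 bit 6; 2 bits remain
Read 6: bits[30:32] width=2 -> value=3 (bin 11); offset now 32 = byte 4 bit 0; 0 bits remain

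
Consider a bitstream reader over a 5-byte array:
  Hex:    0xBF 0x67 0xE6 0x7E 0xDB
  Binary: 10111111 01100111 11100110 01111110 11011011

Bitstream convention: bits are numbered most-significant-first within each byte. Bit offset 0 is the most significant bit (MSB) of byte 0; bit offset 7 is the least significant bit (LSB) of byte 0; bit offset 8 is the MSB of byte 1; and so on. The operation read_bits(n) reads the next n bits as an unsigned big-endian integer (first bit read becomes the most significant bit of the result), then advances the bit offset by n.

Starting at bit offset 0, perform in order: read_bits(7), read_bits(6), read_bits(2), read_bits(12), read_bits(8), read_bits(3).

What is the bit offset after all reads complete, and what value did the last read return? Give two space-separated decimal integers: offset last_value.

Answer: 38 6

Derivation:
Read 1: bits[0:7] width=7 -> value=95 (bin 1011111); offset now 7 = byte 0 bit 7; 33 bits remain
Read 2: bits[7:13] width=6 -> value=44 (bin 101100); offset now 13 = byte 1 bit 5; 27 bits remain
Read 3: bits[13:15] width=2 -> value=3 (bin 11); offset now 15 = byte 1 bit 7; 25 bits remain
Read 4: bits[15:27] width=12 -> value=3891 (bin 111100110011); offset now 27 = byte 3 bit 3; 13 bits remain
Read 5: bits[27:35] width=8 -> value=246 (bin 11110110); offset now 35 = byte 4 bit 3; 5 bits remain
Read 6: bits[35:38] width=3 -> value=6 (bin 110); offset now 38 = byte 4 bit 6; 2 bits remain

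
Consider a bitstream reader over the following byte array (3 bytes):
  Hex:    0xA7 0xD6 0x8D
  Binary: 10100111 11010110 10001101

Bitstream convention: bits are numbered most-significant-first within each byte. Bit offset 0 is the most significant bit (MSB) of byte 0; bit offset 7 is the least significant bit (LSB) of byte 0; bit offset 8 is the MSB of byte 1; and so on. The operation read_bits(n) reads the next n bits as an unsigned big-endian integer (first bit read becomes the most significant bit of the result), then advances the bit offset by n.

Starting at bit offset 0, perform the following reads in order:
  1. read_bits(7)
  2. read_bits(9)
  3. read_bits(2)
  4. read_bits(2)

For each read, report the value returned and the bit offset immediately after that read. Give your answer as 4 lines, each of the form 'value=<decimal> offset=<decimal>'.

Read 1: bits[0:7] width=7 -> value=83 (bin 1010011); offset now 7 = byte 0 bit 7; 17 bits remain
Read 2: bits[7:16] width=9 -> value=470 (bin 111010110); offset now 16 = byte 2 bit 0; 8 bits remain
Read 3: bits[16:18] width=2 -> value=2 (bin 10); offset now 18 = byte 2 bit 2; 6 bits remain
Read 4: bits[18:20] width=2 -> value=0 (bin 00); offset now 20 = byte 2 bit 4; 4 bits remain

Answer: value=83 offset=7
value=470 offset=16
value=2 offset=18
value=0 offset=20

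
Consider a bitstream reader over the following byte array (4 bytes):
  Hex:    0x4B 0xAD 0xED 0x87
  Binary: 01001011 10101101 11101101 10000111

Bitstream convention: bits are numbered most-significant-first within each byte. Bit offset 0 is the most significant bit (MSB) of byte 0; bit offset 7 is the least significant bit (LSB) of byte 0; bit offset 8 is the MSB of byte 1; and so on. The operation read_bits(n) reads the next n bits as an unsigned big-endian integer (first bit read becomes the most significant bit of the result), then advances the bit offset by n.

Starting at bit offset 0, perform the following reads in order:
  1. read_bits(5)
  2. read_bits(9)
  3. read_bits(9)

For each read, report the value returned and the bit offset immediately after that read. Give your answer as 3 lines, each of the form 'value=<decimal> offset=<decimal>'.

Answer: value=9 offset=5
value=235 offset=14
value=246 offset=23

Derivation:
Read 1: bits[0:5] width=5 -> value=9 (bin 01001); offset now 5 = byte 0 bit 5; 27 bits remain
Read 2: bits[5:14] width=9 -> value=235 (bin 011101011); offset now 14 = byte 1 bit 6; 18 bits remain
Read 3: bits[14:23] width=9 -> value=246 (bin 011110110); offset now 23 = byte 2 bit 7; 9 bits remain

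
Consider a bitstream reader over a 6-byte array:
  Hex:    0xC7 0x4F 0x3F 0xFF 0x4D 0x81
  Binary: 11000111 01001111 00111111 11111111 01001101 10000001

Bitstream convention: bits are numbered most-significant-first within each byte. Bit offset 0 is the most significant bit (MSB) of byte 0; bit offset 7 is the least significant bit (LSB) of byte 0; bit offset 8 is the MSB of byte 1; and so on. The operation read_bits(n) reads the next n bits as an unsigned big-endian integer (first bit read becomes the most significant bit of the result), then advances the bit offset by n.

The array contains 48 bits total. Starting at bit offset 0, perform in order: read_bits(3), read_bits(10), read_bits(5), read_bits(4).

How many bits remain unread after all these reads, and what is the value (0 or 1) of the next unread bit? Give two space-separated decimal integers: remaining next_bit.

Read 1: bits[0:3] width=3 -> value=6 (bin 110); offset now 3 = byte 0 bit 3; 45 bits remain
Read 2: bits[3:13] width=10 -> value=233 (bin 0011101001); offset now 13 = byte 1 bit 5; 35 bits remain
Read 3: bits[13:18] width=5 -> value=28 (bin 11100); offset now 18 = byte 2 bit 2; 30 bits remain
Read 4: bits[18:22] width=4 -> value=15 (bin 1111); offset now 22 = byte 2 bit 6; 26 bits remain

Answer: 26 1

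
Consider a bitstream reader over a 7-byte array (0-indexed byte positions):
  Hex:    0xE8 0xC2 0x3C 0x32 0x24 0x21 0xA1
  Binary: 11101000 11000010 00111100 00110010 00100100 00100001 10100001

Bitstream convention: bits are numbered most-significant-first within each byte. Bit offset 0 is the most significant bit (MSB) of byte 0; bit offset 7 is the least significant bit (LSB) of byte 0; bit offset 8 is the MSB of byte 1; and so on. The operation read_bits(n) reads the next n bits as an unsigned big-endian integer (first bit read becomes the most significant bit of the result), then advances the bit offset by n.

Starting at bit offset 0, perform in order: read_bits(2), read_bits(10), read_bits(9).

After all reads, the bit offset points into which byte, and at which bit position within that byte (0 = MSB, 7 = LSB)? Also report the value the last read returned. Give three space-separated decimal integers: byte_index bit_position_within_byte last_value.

Answer: 2 5 71

Derivation:
Read 1: bits[0:2] width=2 -> value=3 (bin 11); offset now 2 = byte 0 bit 2; 54 bits remain
Read 2: bits[2:12] width=10 -> value=652 (bin 1010001100); offset now 12 = byte 1 bit 4; 44 bits remain
Read 3: bits[12:21] width=9 -> value=71 (bin 001000111); offset now 21 = byte 2 bit 5; 35 bits remain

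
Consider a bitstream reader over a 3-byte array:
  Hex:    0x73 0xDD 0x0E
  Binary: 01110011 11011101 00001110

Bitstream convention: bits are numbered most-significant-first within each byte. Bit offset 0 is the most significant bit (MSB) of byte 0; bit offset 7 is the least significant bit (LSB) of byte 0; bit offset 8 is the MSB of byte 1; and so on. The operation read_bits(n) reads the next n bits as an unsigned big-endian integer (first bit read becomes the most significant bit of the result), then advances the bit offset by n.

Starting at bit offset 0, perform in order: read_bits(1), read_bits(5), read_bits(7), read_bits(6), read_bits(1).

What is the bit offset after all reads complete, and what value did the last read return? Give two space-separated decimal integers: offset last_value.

Answer: 20 0

Derivation:
Read 1: bits[0:1] width=1 -> value=0 (bin 0); offset now 1 = byte 0 bit 1; 23 bits remain
Read 2: bits[1:6] width=5 -> value=28 (bin 11100); offset now 6 = byte 0 bit 6; 18 bits remain
Read 3: bits[6:13] width=7 -> value=123 (bin 1111011); offset now 13 = byte 1 bit 5; 11 bits remain
Read 4: bits[13:19] width=6 -> value=40 (bin 101000); offset now 19 = byte 2 bit 3; 5 bits remain
Read 5: bits[19:20] width=1 -> value=0 (bin 0); offset now 20 = byte 2 bit 4; 4 bits remain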